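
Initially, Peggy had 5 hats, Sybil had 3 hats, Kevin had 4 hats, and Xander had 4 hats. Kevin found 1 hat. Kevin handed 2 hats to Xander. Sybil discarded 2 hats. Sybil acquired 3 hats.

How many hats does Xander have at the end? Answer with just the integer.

Tracking counts step by step:
Start: Peggy=5, Sybil=3, Kevin=4, Xander=4
Event 1 (Kevin +1): Kevin: 4 -> 5. State: Peggy=5, Sybil=3, Kevin=5, Xander=4
Event 2 (Kevin -> Xander, 2): Kevin: 5 -> 3, Xander: 4 -> 6. State: Peggy=5, Sybil=3, Kevin=3, Xander=6
Event 3 (Sybil -2): Sybil: 3 -> 1. State: Peggy=5, Sybil=1, Kevin=3, Xander=6
Event 4 (Sybil +3): Sybil: 1 -> 4. State: Peggy=5, Sybil=4, Kevin=3, Xander=6

Xander's final count: 6

Answer: 6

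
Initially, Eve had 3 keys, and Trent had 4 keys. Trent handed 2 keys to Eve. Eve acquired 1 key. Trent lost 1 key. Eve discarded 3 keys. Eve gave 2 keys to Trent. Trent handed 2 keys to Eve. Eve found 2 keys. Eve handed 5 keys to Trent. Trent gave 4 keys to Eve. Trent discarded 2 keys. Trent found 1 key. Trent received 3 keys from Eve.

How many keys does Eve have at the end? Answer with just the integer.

Answer: 1

Derivation:
Tracking counts step by step:
Start: Eve=3, Trent=4
Event 1 (Trent -> Eve, 2): Trent: 4 -> 2, Eve: 3 -> 5. State: Eve=5, Trent=2
Event 2 (Eve +1): Eve: 5 -> 6. State: Eve=6, Trent=2
Event 3 (Trent -1): Trent: 2 -> 1. State: Eve=6, Trent=1
Event 4 (Eve -3): Eve: 6 -> 3. State: Eve=3, Trent=1
Event 5 (Eve -> Trent, 2): Eve: 3 -> 1, Trent: 1 -> 3. State: Eve=1, Trent=3
Event 6 (Trent -> Eve, 2): Trent: 3 -> 1, Eve: 1 -> 3. State: Eve=3, Trent=1
Event 7 (Eve +2): Eve: 3 -> 5. State: Eve=5, Trent=1
Event 8 (Eve -> Trent, 5): Eve: 5 -> 0, Trent: 1 -> 6. State: Eve=0, Trent=6
Event 9 (Trent -> Eve, 4): Trent: 6 -> 2, Eve: 0 -> 4. State: Eve=4, Trent=2
Event 10 (Trent -2): Trent: 2 -> 0. State: Eve=4, Trent=0
Event 11 (Trent +1): Trent: 0 -> 1. State: Eve=4, Trent=1
Event 12 (Eve -> Trent, 3): Eve: 4 -> 1, Trent: 1 -> 4. State: Eve=1, Trent=4

Eve's final count: 1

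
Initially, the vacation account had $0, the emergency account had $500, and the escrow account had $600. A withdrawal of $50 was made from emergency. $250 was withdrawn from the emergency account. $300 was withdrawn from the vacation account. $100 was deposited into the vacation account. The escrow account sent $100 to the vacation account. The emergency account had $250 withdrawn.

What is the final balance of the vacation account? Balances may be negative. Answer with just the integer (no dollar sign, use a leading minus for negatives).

Tracking account balances step by step:
Start: vacation=0, emergency=500, escrow=600
Event 1 (withdraw 50 from emergency): emergency: 500 - 50 = 450. Balances: vacation=0, emergency=450, escrow=600
Event 2 (withdraw 250 from emergency): emergency: 450 - 250 = 200. Balances: vacation=0, emergency=200, escrow=600
Event 3 (withdraw 300 from vacation): vacation: 0 - 300 = -300. Balances: vacation=-300, emergency=200, escrow=600
Event 4 (deposit 100 to vacation): vacation: -300 + 100 = -200. Balances: vacation=-200, emergency=200, escrow=600
Event 5 (transfer 100 escrow -> vacation): escrow: 600 - 100 = 500, vacation: -200 + 100 = -100. Balances: vacation=-100, emergency=200, escrow=500
Event 6 (withdraw 250 from emergency): emergency: 200 - 250 = -50. Balances: vacation=-100, emergency=-50, escrow=500

Final balance of vacation: -100

Answer: -100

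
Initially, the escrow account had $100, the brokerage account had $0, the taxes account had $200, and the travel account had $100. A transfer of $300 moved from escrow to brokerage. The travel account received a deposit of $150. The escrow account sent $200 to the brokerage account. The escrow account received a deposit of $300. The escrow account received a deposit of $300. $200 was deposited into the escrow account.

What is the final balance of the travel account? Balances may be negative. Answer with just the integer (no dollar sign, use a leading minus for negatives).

Tracking account balances step by step:
Start: escrow=100, brokerage=0, taxes=200, travel=100
Event 1 (transfer 300 escrow -> brokerage): escrow: 100 - 300 = -200, brokerage: 0 + 300 = 300. Balances: escrow=-200, brokerage=300, taxes=200, travel=100
Event 2 (deposit 150 to travel): travel: 100 + 150 = 250. Balances: escrow=-200, brokerage=300, taxes=200, travel=250
Event 3 (transfer 200 escrow -> brokerage): escrow: -200 - 200 = -400, brokerage: 300 + 200 = 500. Balances: escrow=-400, brokerage=500, taxes=200, travel=250
Event 4 (deposit 300 to escrow): escrow: -400 + 300 = -100. Balances: escrow=-100, brokerage=500, taxes=200, travel=250
Event 5 (deposit 300 to escrow): escrow: -100 + 300 = 200. Balances: escrow=200, brokerage=500, taxes=200, travel=250
Event 6 (deposit 200 to escrow): escrow: 200 + 200 = 400. Balances: escrow=400, brokerage=500, taxes=200, travel=250

Final balance of travel: 250

Answer: 250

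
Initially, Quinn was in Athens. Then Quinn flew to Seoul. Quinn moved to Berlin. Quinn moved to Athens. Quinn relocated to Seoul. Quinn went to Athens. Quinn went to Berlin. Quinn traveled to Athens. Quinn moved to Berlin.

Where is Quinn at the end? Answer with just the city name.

Tracking Quinn's location:
Start: Quinn is in Athens.
After move 1: Athens -> Seoul. Quinn is in Seoul.
After move 2: Seoul -> Berlin. Quinn is in Berlin.
After move 3: Berlin -> Athens. Quinn is in Athens.
After move 4: Athens -> Seoul. Quinn is in Seoul.
After move 5: Seoul -> Athens. Quinn is in Athens.
After move 6: Athens -> Berlin. Quinn is in Berlin.
After move 7: Berlin -> Athens. Quinn is in Athens.
After move 8: Athens -> Berlin. Quinn is in Berlin.

Answer: Berlin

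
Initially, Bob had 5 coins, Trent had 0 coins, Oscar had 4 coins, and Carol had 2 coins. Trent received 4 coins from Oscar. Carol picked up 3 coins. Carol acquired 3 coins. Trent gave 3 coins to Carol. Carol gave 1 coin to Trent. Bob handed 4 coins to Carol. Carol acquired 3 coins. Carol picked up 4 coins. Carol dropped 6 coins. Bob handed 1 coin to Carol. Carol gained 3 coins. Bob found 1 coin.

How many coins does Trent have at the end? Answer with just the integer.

Tracking counts step by step:
Start: Bob=5, Trent=0, Oscar=4, Carol=2
Event 1 (Oscar -> Trent, 4): Oscar: 4 -> 0, Trent: 0 -> 4. State: Bob=5, Trent=4, Oscar=0, Carol=2
Event 2 (Carol +3): Carol: 2 -> 5. State: Bob=5, Trent=4, Oscar=0, Carol=5
Event 3 (Carol +3): Carol: 5 -> 8. State: Bob=5, Trent=4, Oscar=0, Carol=8
Event 4 (Trent -> Carol, 3): Trent: 4 -> 1, Carol: 8 -> 11. State: Bob=5, Trent=1, Oscar=0, Carol=11
Event 5 (Carol -> Trent, 1): Carol: 11 -> 10, Trent: 1 -> 2. State: Bob=5, Trent=2, Oscar=0, Carol=10
Event 6 (Bob -> Carol, 4): Bob: 5 -> 1, Carol: 10 -> 14. State: Bob=1, Trent=2, Oscar=0, Carol=14
Event 7 (Carol +3): Carol: 14 -> 17. State: Bob=1, Trent=2, Oscar=0, Carol=17
Event 8 (Carol +4): Carol: 17 -> 21. State: Bob=1, Trent=2, Oscar=0, Carol=21
Event 9 (Carol -6): Carol: 21 -> 15. State: Bob=1, Trent=2, Oscar=0, Carol=15
Event 10 (Bob -> Carol, 1): Bob: 1 -> 0, Carol: 15 -> 16. State: Bob=0, Trent=2, Oscar=0, Carol=16
Event 11 (Carol +3): Carol: 16 -> 19. State: Bob=0, Trent=2, Oscar=0, Carol=19
Event 12 (Bob +1): Bob: 0 -> 1. State: Bob=1, Trent=2, Oscar=0, Carol=19

Trent's final count: 2

Answer: 2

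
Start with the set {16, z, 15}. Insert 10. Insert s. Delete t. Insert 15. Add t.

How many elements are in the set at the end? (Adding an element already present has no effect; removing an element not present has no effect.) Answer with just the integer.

Tracking the set through each operation:
Start: {15, 16, z}
Event 1 (add 10): added. Set: {10, 15, 16, z}
Event 2 (add s): added. Set: {10, 15, 16, s, z}
Event 3 (remove t): not present, no change. Set: {10, 15, 16, s, z}
Event 4 (add 15): already present, no change. Set: {10, 15, 16, s, z}
Event 5 (add t): added. Set: {10, 15, 16, s, t, z}

Final set: {10, 15, 16, s, t, z} (size 6)

Answer: 6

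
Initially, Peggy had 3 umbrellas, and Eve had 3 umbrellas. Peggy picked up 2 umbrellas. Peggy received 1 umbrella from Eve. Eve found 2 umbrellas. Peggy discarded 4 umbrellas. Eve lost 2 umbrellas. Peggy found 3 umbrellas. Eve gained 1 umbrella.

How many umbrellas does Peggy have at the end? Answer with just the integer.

Answer: 5

Derivation:
Tracking counts step by step:
Start: Peggy=3, Eve=3
Event 1 (Peggy +2): Peggy: 3 -> 5. State: Peggy=5, Eve=3
Event 2 (Eve -> Peggy, 1): Eve: 3 -> 2, Peggy: 5 -> 6. State: Peggy=6, Eve=2
Event 3 (Eve +2): Eve: 2 -> 4. State: Peggy=6, Eve=4
Event 4 (Peggy -4): Peggy: 6 -> 2. State: Peggy=2, Eve=4
Event 5 (Eve -2): Eve: 4 -> 2. State: Peggy=2, Eve=2
Event 6 (Peggy +3): Peggy: 2 -> 5. State: Peggy=5, Eve=2
Event 7 (Eve +1): Eve: 2 -> 3. State: Peggy=5, Eve=3

Peggy's final count: 5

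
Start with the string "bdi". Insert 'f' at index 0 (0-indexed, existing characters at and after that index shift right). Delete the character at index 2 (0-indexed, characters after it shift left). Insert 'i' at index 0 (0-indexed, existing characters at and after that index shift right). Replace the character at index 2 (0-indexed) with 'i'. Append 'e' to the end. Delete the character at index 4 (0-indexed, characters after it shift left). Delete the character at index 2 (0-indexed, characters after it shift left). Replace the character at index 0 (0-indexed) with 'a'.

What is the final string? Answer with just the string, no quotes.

Applying each edit step by step:
Start: "bdi"
Op 1 (insert 'f' at idx 0): "bdi" -> "fbdi"
Op 2 (delete idx 2 = 'd'): "fbdi" -> "fbi"
Op 3 (insert 'i' at idx 0): "fbi" -> "ifbi"
Op 4 (replace idx 2: 'b' -> 'i'): "ifbi" -> "ifii"
Op 5 (append 'e'): "ifii" -> "ifiie"
Op 6 (delete idx 4 = 'e'): "ifiie" -> "ifii"
Op 7 (delete idx 2 = 'i'): "ifii" -> "ifi"
Op 8 (replace idx 0: 'i' -> 'a'): "ifi" -> "afi"

Answer: afi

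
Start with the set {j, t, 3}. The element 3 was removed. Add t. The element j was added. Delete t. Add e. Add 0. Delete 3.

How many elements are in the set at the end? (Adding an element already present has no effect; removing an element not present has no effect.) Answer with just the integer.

Answer: 3

Derivation:
Tracking the set through each operation:
Start: {3, j, t}
Event 1 (remove 3): removed. Set: {j, t}
Event 2 (add t): already present, no change. Set: {j, t}
Event 3 (add j): already present, no change. Set: {j, t}
Event 4 (remove t): removed. Set: {j}
Event 5 (add e): added. Set: {e, j}
Event 6 (add 0): added. Set: {0, e, j}
Event 7 (remove 3): not present, no change. Set: {0, e, j}

Final set: {0, e, j} (size 3)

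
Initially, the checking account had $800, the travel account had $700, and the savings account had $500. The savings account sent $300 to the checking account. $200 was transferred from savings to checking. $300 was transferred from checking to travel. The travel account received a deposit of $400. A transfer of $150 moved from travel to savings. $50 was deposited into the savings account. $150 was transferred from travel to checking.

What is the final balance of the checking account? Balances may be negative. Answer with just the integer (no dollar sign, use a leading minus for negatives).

Tracking account balances step by step:
Start: checking=800, travel=700, savings=500
Event 1 (transfer 300 savings -> checking): savings: 500 - 300 = 200, checking: 800 + 300 = 1100. Balances: checking=1100, travel=700, savings=200
Event 2 (transfer 200 savings -> checking): savings: 200 - 200 = 0, checking: 1100 + 200 = 1300. Balances: checking=1300, travel=700, savings=0
Event 3 (transfer 300 checking -> travel): checking: 1300 - 300 = 1000, travel: 700 + 300 = 1000. Balances: checking=1000, travel=1000, savings=0
Event 4 (deposit 400 to travel): travel: 1000 + 400 = 1400. Balances: checking=1000, travel=1400, savings=0
Event 5 (transfer 150 travel -> savings): travel: 1400 - 150 = 1250, savings: 0 + 150 = 150. Balances: checking=1000, travel=1250, savings=150
Event 6 (deposit 50 to savings): savings: 150 + 50 = 200. Balances: checking=1000, travel=1250, savings=200
Event 7 (transfer 150 travel -> checking): travel: 1250 - 150 = 1100, checking: 1000 + 150 = 1150. Balances: checking=1150, travel=1100, savings=200

Final balance of checking: 1150

Answer: 1150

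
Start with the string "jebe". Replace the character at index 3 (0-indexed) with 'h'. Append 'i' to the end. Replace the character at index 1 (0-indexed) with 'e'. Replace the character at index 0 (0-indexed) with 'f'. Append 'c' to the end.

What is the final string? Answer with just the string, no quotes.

Applying each edit step by step:
Start: "jebe"
Op 1 (replace idx 3: 'e' -> 'h'): "jebe" -> "jebh"
Op 2 (append 'i'): "jebh" -> "jebhi"
Op 3 (replace idx 1: 'e' -> 'e'): "jebhi" -> "jebhi"
Op 4 (replace idx 0: 'j' -> 'f'): "jebhi" -> "febhi"
Op 5 (append 'c'): "febhi" -> "febhic"

Answer: febhic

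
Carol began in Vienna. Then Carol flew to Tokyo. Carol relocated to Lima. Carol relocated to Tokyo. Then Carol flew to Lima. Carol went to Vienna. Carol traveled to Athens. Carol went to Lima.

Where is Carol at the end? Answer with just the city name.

Answer: Lima

Derivation:
Tracking Carol's location:
Start: Carol is in Vienna.
After move 1: Vienna -> Tokyo. Carol is in Tokyo.
After move 2: Tokyo -> Lima. Carol is in Lima.
After move 3: Lima -> Tokyo. Carol is in Tokyo.
After move 4: Tokyo -> Lima. Carol is in Lima.
After move 5: Lima -> Vienna. Carol is in Vienna.
After move 6: Vienna -> Athens. Carol is in Athens.
After move 7: Athens -> Lima. Carol is in Lima.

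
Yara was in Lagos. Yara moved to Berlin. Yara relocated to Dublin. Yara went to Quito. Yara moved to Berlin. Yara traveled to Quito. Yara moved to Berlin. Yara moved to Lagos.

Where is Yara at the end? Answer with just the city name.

Answer: Lagos

Derivation:
Tracking Yara's location:
Start: Yara is in Lagos.
After move 1: Lagos -> Berlin. Yara is in Berlin.
After move 2: Berlin -> Dublin. Yara is in Dublin.
After move 3: Dublin -> Quito. Yara is in Quito.
After move 4: Quito -> Berlin. Yara is in Berlin.
After move 5: Berlin -> Quito. Yara is in Quito.
After move 6: Quito -> Berlin. Yara is in Berlin.
After move 7: Berlin -> Lagos. Yara is in Lagos.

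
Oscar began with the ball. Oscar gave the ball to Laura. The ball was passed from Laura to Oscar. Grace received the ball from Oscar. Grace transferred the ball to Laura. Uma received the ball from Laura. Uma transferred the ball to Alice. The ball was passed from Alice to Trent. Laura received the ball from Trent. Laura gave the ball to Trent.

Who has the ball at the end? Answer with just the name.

Answer: Trent

Derivation:
Tracking the ball through each event:
Start: Oscar has the ball.
After event 1: Laura has the ball.
After event 2: Oscar has the ball.
After event 3: Grace has the ball.
After event 4: Laura has the ball.
After event 5: Uma has the ball.
After event 6: Alice has the ball.
After event 7: Trent has the ball.
After event 8: Laura has the ball.
After event 9: Trent has the ball.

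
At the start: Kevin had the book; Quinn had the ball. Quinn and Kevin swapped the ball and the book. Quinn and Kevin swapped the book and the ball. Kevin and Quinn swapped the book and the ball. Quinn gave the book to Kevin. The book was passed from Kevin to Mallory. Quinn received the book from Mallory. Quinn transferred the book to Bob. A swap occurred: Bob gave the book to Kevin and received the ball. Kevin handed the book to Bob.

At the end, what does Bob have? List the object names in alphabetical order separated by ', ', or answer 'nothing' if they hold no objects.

Tracking all object holders:
Start: book:Kevin, ball:Quinn
Event 1 (swap ball<->book: now ball:Kevin, book:Quinn). State: book:Quinn, ball:Kevin
Event 2 (swap book<->ball: now book:Kevin, ball:Quinn). State: book:Kevin, ball:Quinn
Event 3 (swap book<->ball: now book:Quinn, ball:Kevin). State: book:Quinn, ball:Kevin
Event 4 (give book: Quinn -> Kevin). State: book:Kevin, ball:Kevin
Event 5 (give book: Kevin -> Mallory). State: book:Mallory, ball:Kevin
Event 6 (give book: Mallory -> Quinn). State: book:Quinn, ball:Kevin
Event 7 (give book: Quinn -> Bob). State: book:Bob, ball:Kevin
Event 8 (swap book<->ball: now book:Kevin, ball:Bob). State: book:Kevin, ball:Bob
Event 9 (give book: Kevin -> Bob). State: book:Bob, ball:Bob

Final state: book:Bob, ball:Bob
Bob holds: ball, book.

Answer: ball, book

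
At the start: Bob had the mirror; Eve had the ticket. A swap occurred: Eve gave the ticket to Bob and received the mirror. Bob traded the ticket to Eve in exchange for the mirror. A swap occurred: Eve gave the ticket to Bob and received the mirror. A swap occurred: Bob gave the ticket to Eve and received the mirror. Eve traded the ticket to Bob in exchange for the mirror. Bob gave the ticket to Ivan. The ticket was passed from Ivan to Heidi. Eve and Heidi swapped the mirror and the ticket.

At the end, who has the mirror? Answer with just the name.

Answer: Heidi

Derivation:
Tracking all object holders:
Start: mirror:Bob, ticket:Eve
Event 1 (swap ticket<->mirror: now ticket:Bob, mirror:Eve). State: mirror:Eve, ticket:Bob
Event 2 (swap ticket<->mirror: now ticket:Eve, mirror:Bob). State: mirror:Bob, ticket:Eve
Event 3 (swap ticket<->mirror: now ticket:Bob, mirror:Eve). State: mirror:Eve, ticket:Bob
Event 4 (swap ticket<->mirror: now ticket:Eve, mirror:Bob). State: mirror:Bob, ticket:Eve
Event 5 (swap ticket<->mirror: now ticket:Bob, mirror:Eve). State: mirror:Eve, ticket:Bob
Event 6 (give ticket: Bob -> Ivan). State: mirror:Eve, ticket:Ivan
Event 7 (give ticket: Ivan -> Heidi). State: mirror:Eve, ticket:Heidi
Event 8 (swap mirror<->ticket: now mirror:Heidi, ticket:Eve). State: mirror:Heidi, ticket:Eve

Final state: mirror:Heidi, ticket:Eve
The mirror is held by Heidi.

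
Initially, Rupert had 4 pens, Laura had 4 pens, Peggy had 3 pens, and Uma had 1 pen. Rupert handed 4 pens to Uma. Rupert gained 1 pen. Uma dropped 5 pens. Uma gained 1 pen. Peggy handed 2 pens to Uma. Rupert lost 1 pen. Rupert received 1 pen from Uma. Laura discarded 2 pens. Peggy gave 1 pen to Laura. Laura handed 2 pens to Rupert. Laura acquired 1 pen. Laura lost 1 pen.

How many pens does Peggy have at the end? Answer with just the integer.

Answer: 0

Derivation:
Tracking counts step by step:
Start: Rupert=4, Laura=4, Peggy=3, Uma=1
Event 1 (Rupert -> Uma, 4): Rupert: 4 -> 0, Uma: 1 -> 5. State: Rupert=0, Laura=4, Peggy=3, Uma=5
Event 2 (Rupert +1): Rupert: 0 -> 1. State: Rupert=1, Laura=4, Peggy=3, Uma=5
Event 3 (Uma -5): Uma: 5 -> 0. State: Rupert=1, Laura=4, Peggy=3, Uma=0
Event 4 (Uma +1): Uma: 0 -> 1. State: Rupert=1, Laura=4, Peggy=3, Uma=1
Event 5 (Peggy -> Uma, 2): Peggy: 3 -> 1, Uma: 1 -> 3. State: Rupert=1, Laura=4, Peggy=1, Uma=3
Event 6 (Rupert -1): Rupert: 1 -> 0. State: Rupert=0, Laura=4, Peggy=1, Uma=3
Event 7 (Uma -> Rupert, 1): Uma: 3 -> 2, Rupert: 0 -> 1. State: Rupert=1, Laura=4, Peggy=1, Uma=2
Event 8 (Laura -2): Laura: 4 -> 2. State: Rupert=1, Laura=2, Peggy=1, Uma=2
Event 9 (Peggy -> Laura, 1): Peggy: 1 -> 0, Laura: 2 -> 3. State: Rupert=1, Laura=3, Peggy=0, Uma=2
Event 10 (Laura -> Rupert, 2): Laura: 3 -> 1, Rupert: 1 -> 3. State: Rupert=3, Laura=1, Peggy=0, Uma=2
Event 11 (Laura +1): Laura: 1 -> 2. State: Rupert=3, Laura=2, Peggy=0, Uma=2
Event 12 (Laura -1): Laura: 2 -> 1. State: Rupert=3, Laura=1, Peggy=0, Uma=2

Peggy's final count: 0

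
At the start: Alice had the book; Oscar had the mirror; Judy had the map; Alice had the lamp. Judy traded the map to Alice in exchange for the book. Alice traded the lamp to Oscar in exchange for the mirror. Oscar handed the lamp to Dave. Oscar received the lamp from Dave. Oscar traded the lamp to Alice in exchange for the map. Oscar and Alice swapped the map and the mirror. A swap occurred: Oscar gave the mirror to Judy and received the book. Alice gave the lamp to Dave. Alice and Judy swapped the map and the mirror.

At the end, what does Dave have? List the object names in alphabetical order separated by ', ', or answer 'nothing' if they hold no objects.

Answer: lamp

Derivation:
Tracking all object holders:
Start: book:Alice, mirror:Oscar, map:Judy, lamp:Alice
Event 1 (swap map<->book: now map:Alice, book:Judy). State: book:Judy, mirror:Oscar, map:Alice, lamp:Alice
Event 2 (swap lamp<->mirror: now lamp:Oscar, mirror:Alice). State: book:Judy, mirror:Alice, map:Alice, lamp:Oscar
Event 3 (give lamp: Oscar -> Dave). State: book:Judy, mirror:Alice, map:Alice, lamp:Dave
Event 4 (give lamp: Dave -> Oscar). State: book:Judy, mirror:Alice, map:Alice, lamp:Oscar
Event 5 (swap lamp<->map: now lamp:Alice, map:Oscar). State: book:Judy, mirror:Alice, map:Oscar, lamp:Alice
Event 6 (swap map<->mirror: now map:Alice, mirror:Oscar). State: book:Judy, mirror:Oscar, map:Alice, lamp:Alice
Event 7 (swap mirror<->book: now mirror:Judy, book:Oscar). State: book:Oscar, mirror:Judy, map:Alice, lamp:Alice
Event 8 (give lamp: Alice -> Dave). State: book:Oscar, mirror:Judy, map:Alice, lamp:Dave
Event 9 (swap map<->mirror: now map:Judy, mirror:Alice). State: book:Oscar, mirror:Alice, map:Judy, lamp:Dave

Final state: book:Oscar, mirror:Alice, map:Judy, lamp:Dave
Dave holds: lamp.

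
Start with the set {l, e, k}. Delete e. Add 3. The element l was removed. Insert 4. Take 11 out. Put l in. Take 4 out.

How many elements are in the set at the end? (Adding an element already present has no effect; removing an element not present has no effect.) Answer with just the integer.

Answer: 3

Derivation:
Tracking the set through each operation:
Start: {e, k, l}
Event 1 (remove e): removed. Set: {k, l}
Event 2 (add 3): added. Set: {3, k, l}
Event 3 (remove l): removed. Set: {3, k}
Event 4 (add 4): added. Set: {3, 4, k}
Event 5 (remove 11): not present, no change. Set: {3, 4, k}
Event 6 (add l): added. Set: {3, 4, k, l}
Event 7 (remove 4): removed. Set: {3, k, l}

Final set: {3, k, l} (size 3)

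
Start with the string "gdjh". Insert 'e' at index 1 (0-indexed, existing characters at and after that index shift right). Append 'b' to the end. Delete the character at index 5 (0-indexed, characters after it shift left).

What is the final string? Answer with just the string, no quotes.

Answer: gedjh

Derivation:
Applying each edit step by step:
Start: "gdjh"
Op 1 (insert 'e' at idx 1): "gdjh" -> "gedjh"
Op 2 (append 'b'): "gedjh" -> "gedjhb"
Op 3 (delete idx 5 = 'b'): "gedjhb" -> "gedjh"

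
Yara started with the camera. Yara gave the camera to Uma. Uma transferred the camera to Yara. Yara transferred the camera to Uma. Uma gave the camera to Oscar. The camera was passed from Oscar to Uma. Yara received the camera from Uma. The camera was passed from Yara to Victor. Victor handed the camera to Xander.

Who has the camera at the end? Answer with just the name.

Tracking the camera through each event:
Start: Yara has the camera.
After event 1: Uma has the camera.
After event 2: Yara has the camera.
After event 3: Uma has the camera.
After event 4: Oscar has the camera.
After event 5: Uma has the camera.
After event 6: Yara has the camera.
After event 7: Victor has the camera.
After event 8: Xander has the camera.

Answer: Xander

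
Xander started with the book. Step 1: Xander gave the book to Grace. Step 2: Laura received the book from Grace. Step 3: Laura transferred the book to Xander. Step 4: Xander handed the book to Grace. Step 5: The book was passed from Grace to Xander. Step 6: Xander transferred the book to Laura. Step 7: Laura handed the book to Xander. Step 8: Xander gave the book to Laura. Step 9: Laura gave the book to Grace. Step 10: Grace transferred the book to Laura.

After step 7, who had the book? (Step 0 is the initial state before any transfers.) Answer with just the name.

Tracking the book holder through step 7:
After step 0 (start): Xander
After step 1: Grace
After step 2: Laura
After step 3: Xander
After step 4: Grace
After step 5: Xander
After step 6: Laura
After step 7: Xander

At step 7, the holder is Xander.

Answer: Xander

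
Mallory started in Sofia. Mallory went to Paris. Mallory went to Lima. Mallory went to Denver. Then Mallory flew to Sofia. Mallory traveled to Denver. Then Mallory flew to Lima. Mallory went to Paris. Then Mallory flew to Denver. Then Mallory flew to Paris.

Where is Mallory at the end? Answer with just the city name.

Tracking Mallory's location:
Start: Mallory is in Sofia.
After move 1: Sofia -> Paris. Mallory is in Paris.
After move 2: Paris -> Lima. Mallory is in Lima.
After move 3: Lima -> Denver. Mallory is in Denver.
After move 4: Denver -> Sofia. Mallory is in Sofia.
After move 5: Sofia -> Denver. Mallory is in Denver.
After move 6: Denver -> Lima. Mallory is in Lima.
After move 7: Lima -> Paris. Mallory is in Paris.
After move 8: Paris -> Denver. Mallory is in Denver.
After move 9: Denver -> Paris. Mallory is in Paris.

Answer: Paris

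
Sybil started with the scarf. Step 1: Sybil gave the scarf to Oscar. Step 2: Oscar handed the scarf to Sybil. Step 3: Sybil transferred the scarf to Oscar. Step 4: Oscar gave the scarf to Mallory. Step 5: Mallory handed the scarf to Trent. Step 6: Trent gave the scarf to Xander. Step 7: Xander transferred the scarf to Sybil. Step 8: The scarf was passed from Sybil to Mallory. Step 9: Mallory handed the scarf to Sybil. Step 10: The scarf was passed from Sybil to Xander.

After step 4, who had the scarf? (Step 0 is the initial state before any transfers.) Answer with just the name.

Tracking the scarf holder through step 4:
After step 0 (start): Sybil
After step 1: Oscar
After step 2: Sybil
After step 3: Oscar
After step 4: Mallory

At step 4, the holder is Mallory.

Answer: Mallory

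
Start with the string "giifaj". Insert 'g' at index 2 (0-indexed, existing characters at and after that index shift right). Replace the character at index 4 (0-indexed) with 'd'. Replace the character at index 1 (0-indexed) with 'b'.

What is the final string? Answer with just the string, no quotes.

Applying each edit step by step:
Start: "giifaj"
Op 1 (insert 'g' at idx 2): "giifaj" -> "gigifaj"
Op 2 (replace idx 4: 'f' -> 'd'): "gigifaj" -> "gigidaj"
Op 3 (replace idx 1: 'i' -> 'b'): "gigidaj" -> "gbgidaj"

Answer: gbgidaj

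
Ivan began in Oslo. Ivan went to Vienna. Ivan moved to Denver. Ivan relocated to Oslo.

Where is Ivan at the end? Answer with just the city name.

Tracking Ivan's location:
Start: Ivan is in Oslo.
After move 1: Oslo -> Vienna. Ivan is in Vienna.
After move 2: Vienna -> Denver. Ivan is in Denver.
After move 3: Denver -> Oslo. Ivan is in Oslo.

Answer: Oslo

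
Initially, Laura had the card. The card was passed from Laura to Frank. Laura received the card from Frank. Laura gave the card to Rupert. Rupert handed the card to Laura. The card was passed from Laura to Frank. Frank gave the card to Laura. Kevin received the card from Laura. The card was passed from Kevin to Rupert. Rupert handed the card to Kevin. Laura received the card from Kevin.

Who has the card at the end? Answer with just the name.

Answer: Laura

Derivation:
Tracking the card through each event:
Start: Laura has the card.
After event 1: Frank has the card.
After event 2: Laura has the card.
After event 3: Rupert has the card.
After event 4: Laura has the card.
After event 5: Frank has the card.
After event 6: Laura has the card.
After event 7: Kevin has the card.
After event 8: Rupert has the card.
After event 9: Kevin has the card.
After event 10: Laura has the card.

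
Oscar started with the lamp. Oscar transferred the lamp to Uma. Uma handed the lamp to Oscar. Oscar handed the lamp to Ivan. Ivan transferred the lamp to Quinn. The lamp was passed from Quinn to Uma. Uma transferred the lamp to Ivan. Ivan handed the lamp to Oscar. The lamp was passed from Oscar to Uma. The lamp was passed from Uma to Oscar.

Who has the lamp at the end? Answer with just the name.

Answer: Oscar

Derivation:
Tracking the lamp through each event:
Start: Oscar has the lamp.
After event 1: Uma has the lamp.
After event 2: Oscar has the lamp.
After event 3: Ivan has the lamp.
After event 4: Quinn has the lamp.
After event 5: Uma has the lamp.
After event 6: Ivan has the lamp.
After event 7: Oscar has the lamp.
After event 8: Uma has the lamp.
After event 9: Oscar has the lamp.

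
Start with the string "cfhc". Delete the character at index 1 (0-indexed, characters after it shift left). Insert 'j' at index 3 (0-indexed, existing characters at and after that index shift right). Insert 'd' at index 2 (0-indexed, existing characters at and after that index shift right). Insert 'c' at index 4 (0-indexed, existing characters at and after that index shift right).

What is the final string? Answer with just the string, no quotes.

Applying each edit step by step:
Start: "cfhc"
Op 1 (delete idx 1 = 'f'): "cfhc" -> "chc"
Op 2 (insert 'j' at idx 3): "chc" -> "chcj"
Op 3 (insert 'd' at idx 2): "chcj" -> "chdcj"
Op 4 (insert 'c' at idx 4): "chdcj" -> "chdccj"

Answer: chdccj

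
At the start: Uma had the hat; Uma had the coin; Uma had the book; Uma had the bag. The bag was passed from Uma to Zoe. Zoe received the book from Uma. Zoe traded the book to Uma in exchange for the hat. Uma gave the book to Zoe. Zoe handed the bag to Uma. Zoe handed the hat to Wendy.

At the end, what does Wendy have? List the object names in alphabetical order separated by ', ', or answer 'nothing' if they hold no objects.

Answer: hat

Derivation:
Tracking all object holders:
Start: hat:Uma, coin:Uma, book:Uma, bag:Uma
Event 1 (give bag: Uma -> Zoe). State: hat:Uma, coin:Uma, book:Uma, bag:Zoe
Event 2 (give book: Uma -> Zoe). State: hat:Uma, coin:Uma, book:Zoe, bag:Zoe
Event 3 (swap book<->hat: now book:Uma, hat:Zoe). State: hat:Zoe, coin:Uma, book:Uma, bag:Zoe
Event 4 (give book: Uma -> Zoe). State: hat:Zoe, coin:Uma, book:Zoe, bag:Zoe
Event 5 (give bag: Zoe -> Uma). State: hat:Zoe, coin:Uma, book:Zoe, bag:Uma
Event 6 (give hat: Zoe -> Wendy). State: hat:Wendy, coin:Uma, book:Zoe, bag:Uma

Final state: hat:Wendy, coin:Uma, book:Zoe, bag:Uma
Wendy holds: hat.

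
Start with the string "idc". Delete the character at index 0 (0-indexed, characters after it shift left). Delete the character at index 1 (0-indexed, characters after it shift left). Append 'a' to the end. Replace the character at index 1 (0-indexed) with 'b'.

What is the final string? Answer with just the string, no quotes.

Answer: db

Derivation:
Applying each edit step by step:
Start: "idc"
Op 1 (delete idx 0 = 'i'): "idc" -> "dc"
Op 2 (delete idx 1 = 'c'): "dc" -> "d"
Op 3 (append 'a'): "d" -> "da"
Op 4 (replace idx 1: 'a' -> 'b'): "da" -> "db"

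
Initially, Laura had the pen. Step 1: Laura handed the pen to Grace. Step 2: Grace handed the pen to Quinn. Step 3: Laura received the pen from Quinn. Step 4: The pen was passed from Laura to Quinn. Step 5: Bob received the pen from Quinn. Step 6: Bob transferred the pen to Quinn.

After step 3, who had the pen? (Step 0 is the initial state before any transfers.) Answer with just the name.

Answer: Laura

Derivation:
Tracking the pen holder through step 3:
After step 0 (start): Laura
After step 1: Grace
After step 2: Quinn
After step 3: Laura

At step 3, the holder is Laura.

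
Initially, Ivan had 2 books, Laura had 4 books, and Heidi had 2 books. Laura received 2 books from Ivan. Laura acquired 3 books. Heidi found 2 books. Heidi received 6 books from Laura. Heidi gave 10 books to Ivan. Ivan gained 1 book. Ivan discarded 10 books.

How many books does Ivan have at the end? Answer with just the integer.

Tracking counts step by step:
Start: Ivan=2, Laura=4, Heidi=2
Event 1 (Ivan -> Laura, 2): Ivan: 2 -> 0, Laura: 4 -> 6. State: Ivan=0, Laura=6, Heidi=2
Event 2 (Laura +3): Laura: 6 -> 9. State: Ivan=0, Laura=9, Heidi=2
Event 3 (Heidi +2): Heidi: 2 -> 4. State: Ivan=0, Laura=9, Heidi=4
Event 4 (Laura -> Heidi, 6): Laura: 9 -> 3, Heidi: 4 -> 10. State: Ivan=0, Laura=3, Heidi=10
Event 5 (Heidi -> Ivan, 10): Heidi: 10 -> 0, Ivan: 0 -> 10. State: Ivan=10, Laura=3, Heidi=0
Event 6 (Ivan +1): Ivan: 10 -> 11. State: Ivan=11, Laura=3, Heidi=0
Event 7 (Ivan -10): Ivan: 11 -> 1. State: Ivan=1, Laura=3, Heidi=0

Ivan's final count: 1

Answer: 1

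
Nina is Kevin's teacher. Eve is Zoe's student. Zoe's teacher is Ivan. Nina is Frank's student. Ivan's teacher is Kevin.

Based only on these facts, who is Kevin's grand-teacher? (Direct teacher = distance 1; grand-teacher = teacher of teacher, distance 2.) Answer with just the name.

Reconstructing the teacher chain from the given facts:
  Frank -> Nina -> Kevin -> Ivan -> Zoe -> Eve
(each arrow means 'teacher of the next')
Positions in the chain (0 = top):
  position of Frank: 0
  position of Nina: 1
  position of Kevin: 2
  position of Ivan: 3
  position of Zoe: 4
  position of Eve: 5

Kevin is at position 2; the grand-teacher is 2 steps up the chain, i.e. position 0: Frank.

Answer: Frank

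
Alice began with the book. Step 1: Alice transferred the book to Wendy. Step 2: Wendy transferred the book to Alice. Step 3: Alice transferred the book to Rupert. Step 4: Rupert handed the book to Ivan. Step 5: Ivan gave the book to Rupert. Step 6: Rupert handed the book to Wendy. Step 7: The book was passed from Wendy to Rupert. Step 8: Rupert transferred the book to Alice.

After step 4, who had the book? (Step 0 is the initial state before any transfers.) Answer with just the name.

Answer: Ivan

Derivation:
Tracking the book holder through step 4:
After step 0 (start): Alice
After step 1: Wendy
After step 2: Alice
After step 3: Rupert
After step 4: Ivan

At step 4, the holder is Ivan.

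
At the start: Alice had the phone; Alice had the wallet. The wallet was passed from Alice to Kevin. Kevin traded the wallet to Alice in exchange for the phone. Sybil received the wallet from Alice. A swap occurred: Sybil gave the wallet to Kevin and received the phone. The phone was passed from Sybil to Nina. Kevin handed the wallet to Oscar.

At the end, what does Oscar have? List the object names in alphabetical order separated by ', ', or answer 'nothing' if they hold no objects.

Tracking all object holders:
Start: phone:Alice, wallet:Alice
Event 1 (give wallet: Alice -> Kevin). State: phone:Alice, wallet:Kevin
Event 2 (swap wallet<->phone: now wallet:Alice, phone:Kevin). State: phone:Kevin, wallet:Alice
Event 3 (give wallet: Alice -> Sybil). State: phone:Kevin, wallet:Sybil
Event 4 (swap wallet<->phone: now wallet:Kevin, phone:Sybil). State: phone:Sybil, wallet:Kevin
Event 5 (give phone: Sybil -> Nina). State: phone:Nina, wallet:Kevin
Event 6 (give wallet: Kevin -> Oscar). State: phone:Nina, wallet:Oscar

Final state: phone:Nina, wallet:Oscar
Oscar holds: wallet.

Answer: wallet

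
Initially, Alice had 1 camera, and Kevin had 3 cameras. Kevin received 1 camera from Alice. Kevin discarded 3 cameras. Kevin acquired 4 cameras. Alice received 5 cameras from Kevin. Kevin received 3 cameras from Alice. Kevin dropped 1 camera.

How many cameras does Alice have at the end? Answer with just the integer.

Tracking counts step by step:
Start: Alice=1, Kevin=3
Event 1 (Alice -> Kevin, 1): Alice: 1 -> 0, Kevin: 3 -> 4. State: Alice=0, Kevin=4
Event 2 (Kevin -3): Kevin: 4 -> 1. State: Alice=0, Kevin=1
Event 3 (Kevin +4): Kevin: 1 -> 5. State: Alice=0, Kevin=5
Event 4 (Kevin -> Alice, 5): Kevin: 5 -> 0, Alice: 0 -> 5. State: Alice=5, Kevin=0
Event 5 (Alice -> Kevin, 3): Alice: 5 -> 2, Kevin: 0 -> 3. State: Alice=2, Kevin=3
Event 6 (Kevin -1): Kevin: 3 -> 2. State: Alice=2, Kevin=2

Alice's final count: 2

Answer: 2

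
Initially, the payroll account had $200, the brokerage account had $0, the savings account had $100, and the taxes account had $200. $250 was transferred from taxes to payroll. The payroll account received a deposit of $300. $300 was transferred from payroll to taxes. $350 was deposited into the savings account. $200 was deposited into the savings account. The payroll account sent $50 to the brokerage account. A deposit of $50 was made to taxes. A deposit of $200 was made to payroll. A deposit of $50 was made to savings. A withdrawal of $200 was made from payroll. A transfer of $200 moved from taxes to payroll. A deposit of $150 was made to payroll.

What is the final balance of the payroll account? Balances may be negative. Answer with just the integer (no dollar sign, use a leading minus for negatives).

Tracking account balances step by step:
Start: payroll=200, brokerage=0, savings=100, taxes=200
Event 1 (transfer 250 taxes -> payroll): taxes: 200 - 250 = -50, payroll: 200 + 250 = 450. Balances: payroll=450, brokerage=0, savings=100, taxes=-50
Event 2 (deposit 300 to payroll): payroll: 450 + 300 = 750. Balances: payroll=750, brokerage=0, savings=100, taxes=-50
Event 3 (transfer 300 payroll -> taxes): payroll: 750 - 300 = 450, taxes: -50 + 300 = 250. Balances: payroll=450, brokerage=0, savings=100, taxes=250
Event 4 (deposit 350 to savings): savings: 100 + 350 = 450. Balances: payroll=450, brokerage=0, savings=450, taxes=250
Event 5 (deposit 200 to savings): savings: 450 + 200 = 650. Balances: payroll=450, brokerage=0, savings=650, taxes=250
Event 6 (transfer 50 payroll -> brokerage): payroll: 450 - 50 = 400, brokerage: 0 + 50 = 50. Balances: payroll=400, brokerage=50, savings=650, taxes=250
Event 7 (deposit 50 to taxes): taxes: 250 + 50 = 300. Balances: payroll=400, brokerage=50, savings=650, taxes=300
Event 8 (deposit 200 to payroll): payroll: 400 + 200 = 600. Balances: payroll=600, brokerage=50, savings=650, taxes=300
Event 9 (deposit 50 to savings): savings: 650 + 50 = 700. Balances: payroll=600, brokerage=50, savings=700, taxes=300
Event 10 (withdraw 200 from payroll): payroll: 600 - 200 = 400. Balances: payroll=400, brokerage=50, savings=700, taxes=300
Event 11 (transfer 200 taxes -> payroll): taxes: 300 - 200 = 100, payroll: 400 + 200 = 600. Balances: payroll=600, brokerage=50, savings=700, taxes=100
Event 12 (deposit 150 to payroll): payroll: 600 + 150 = 750. Balances: payroll=750, brokerage=50, savings=700, taxes=100

Final balance of payroll: 750

Answer: 750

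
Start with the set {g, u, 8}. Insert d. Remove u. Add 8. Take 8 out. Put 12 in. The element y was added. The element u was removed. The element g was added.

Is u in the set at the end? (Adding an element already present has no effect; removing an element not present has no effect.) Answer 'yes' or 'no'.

Tracking the set through each operation:
Start: {8, g, u}
Event 1 (add d): added. Set: {8, d, g, u}
Event 2 (remove u): removed. Set: {8, d, g}
Event 3 (add 8): already present, no change. Set: {8, d, g}
Event 4 (remove 8): removed. Set: {d, g}
Event 5 (add 12): added. Set: {12, d, g}
Event 6 (add y): added. Set: {12, d, g, y}
Event 7 (remove u): not present, no change. Set: {12, d, g, y}
Event 8 (add g): already present, no change. Set: {12, d, g, y}

Final set: {12, d, g, y} (size 4)
u is NOT in the final set.

Answer: no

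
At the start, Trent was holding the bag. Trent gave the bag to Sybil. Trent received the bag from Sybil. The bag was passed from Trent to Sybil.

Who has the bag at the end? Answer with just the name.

Answer: Sybil

Derivation:
Tracking the bag through each event:
Start: Trent has the bag.
After event 1: Sybil has the bag.
After event 2: Trent has the bag.
After event 3: Sybil has the bag.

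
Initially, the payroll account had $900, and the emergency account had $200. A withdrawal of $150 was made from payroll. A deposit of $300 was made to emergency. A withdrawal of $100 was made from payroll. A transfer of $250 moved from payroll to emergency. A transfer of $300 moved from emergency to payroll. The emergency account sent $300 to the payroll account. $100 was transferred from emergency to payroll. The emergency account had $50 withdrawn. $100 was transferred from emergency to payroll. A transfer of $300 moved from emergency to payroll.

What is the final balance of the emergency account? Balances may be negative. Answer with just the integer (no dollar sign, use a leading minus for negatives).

Answer: -400

Derivation:
Tracking account balances step by step:
Start: payroll=900, emergency=200
Event 1 (withdraw 150 from payroll): payroll: 900 - 150 = 750. Balances: payroll=750, emergency=200
Event 2 (deposit 300 to emergency): emergency: 200 + 300 = 500. Balances: payroll=750, emergency=500
Event 3 (withdraw 100 from payroll): payroll: 750 - 100 = 650. Balances: payroll=650, emergency=500
Event 4 (transfer 250 payroll -> emergency): payroll: 650 - 250 = 400, emergency: 500 + 250 = 750. Balances: payroll=400, emergency=750
Event 5 (transfer 300 emergency -> payroll): emergency: 750 - 300 = 450, payroll: 400 + 300 = 700. Balances: payroll=700, emergency=450
Event 6 (transfer 300 emergency -> payroll): emergency: 450 - 300 = 150, payroll: 700 + 300 = 1000. Balances: payroll=1000, emergency=150
Event 7 (transfer 100 emergency -> payroll): emergency: 150 - 100 = 50, payroll: 1000 + 100 = 1100. Balances: payroll=1100, emergency=50
Event 8 (withdraw 50 from emergency): emergency: 50 - 50 = 0. Balances: payroll=1100, emergency=0
Event 9 (transfer 100 emergency -> payroll): emergency: 0 - 100 = -100, payroll: 1100 + 100 = 1200. Balances: payroll=1200, emergency=-100
Event 10 (transfer 300 emergency -> payroll): emergency: -100 - 300 = -400, payroll: 1200 + 300 = 1500. Balances: payroll=1500, emergency=-400

Final balance of emergency: -400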